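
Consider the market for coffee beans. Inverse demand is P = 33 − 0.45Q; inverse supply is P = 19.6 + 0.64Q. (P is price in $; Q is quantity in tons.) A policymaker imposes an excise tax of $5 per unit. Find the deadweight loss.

Competitive equilibrium: 33 − 0.45Q = 19.6 + 0.64Q → Q* = 12.2936, P* = 27.4679.
With the tax, the buyer price exceeds the seller price by 5: (33 − 0.45Q) − (19.6 + 0.64Q) = 5 → Q' = 7.7064.
ΔQ = 12.2936 − 7.7064 = 4.5872; the wedge equals the tax, 5.
Deadweight loss = ½ × 4.5872 × 5 = $11.47.

$11.47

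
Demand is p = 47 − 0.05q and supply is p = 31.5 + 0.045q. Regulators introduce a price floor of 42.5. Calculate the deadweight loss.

254.22

Competitive equilibrium: 47 − 0.05q = 31.5 + 0.045q → q* = 163.1579, p* = 38.8421.
At the floor p = 42.5, quantity demanded = (47 − 42.5)/0.05 = 90.
Sellers' marginal cost at q' = 90: 31.5 + 0.045·90 = 35.55.
Δq = 163.1579 − 90 = 73.1579; wedge = 42.5 − 35.55 = 6.95.
Deadweight loss = ½ × 73.1579 × 6.95 = 254.22.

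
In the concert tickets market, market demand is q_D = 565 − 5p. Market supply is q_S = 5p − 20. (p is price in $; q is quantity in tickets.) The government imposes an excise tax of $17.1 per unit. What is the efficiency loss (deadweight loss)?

In inverse form: demand p = 113 − 0.2q, supply p = 4 + 0.2q.
Competitive equilibrium: 113 − 0.2q = 4 + 0.2q → q* = 272.5, p* = 58.5.
With the tax, the buyer price exceeds the seller price by 17.1: (113 − 0.2q) − (4 + 0.2q) = 17.1 → q' = 229.75.
Δq = 272.5 − 229.75 = 42.75; the wedge equals the tax, 17.1.
DWL = ½ × 42.75 × 17.1 = $365.51.

$365.51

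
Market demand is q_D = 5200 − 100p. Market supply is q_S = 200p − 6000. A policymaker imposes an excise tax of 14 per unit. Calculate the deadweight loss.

6533.33

In inverse form: demand p = 52 − 0.01q, supply p = 30 + 0.005q.
Competitive equilibrium: 52 − 0.01q = 30 + 0.005q → q* = 1466.6667, p* = 37.3333.
With the tax, the buyer price exceeds the seller price by 14: (52 − 0.01q) − (30 + 0.005q) = 14 → q' = 533.3333.
Δq = 1466.6667 − 533.3333 = 933.3334; the wedge equals the tax, 14.
DWL = ½ × 933.3334 × 14 = 6533.33.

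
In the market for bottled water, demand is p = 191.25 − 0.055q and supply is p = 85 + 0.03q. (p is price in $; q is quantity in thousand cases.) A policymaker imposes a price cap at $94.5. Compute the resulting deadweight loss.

$37022.22 thousand

Competitive equilibrium: 191.25 − 0.055q = 85 + 0.03q → q* = 1250, p* = 122.5.
At the ceiling p = 94.5, quantity supplied = (94.5 − 85)/0.03 = 316.66667.
Willingness to pay at q' = 316.66667: 191.25 − 0.055·316.66667 = 173.83333.
Δq = 1250 − 316.66667 = 933.33333; wedge = 173.83333 − 94.5 = 79.33333.
DWL = ½ × 933.33333 × 79.33333 = $37022.22 thousand.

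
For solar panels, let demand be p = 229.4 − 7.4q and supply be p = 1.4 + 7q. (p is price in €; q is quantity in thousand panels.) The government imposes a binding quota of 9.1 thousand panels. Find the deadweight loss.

Competitive equilibrium: 229.4 − 7.4q = 1.4 + 7q → q* = 15.83333, p* = 112.23333.
At q = 9.1: demand price = 229.4 − 7.4·9.1 = 162.06; supply price = 1.4 + 7·9.1 = 65.1.
Δq = 15.83333 − 9.1 = 6.73333; wedge = 162.06 − 65.1 = 96.96.
Welfare loss = ½ × 6.73333 × 96.96 = €326.432 thousand.

€326.432 thousand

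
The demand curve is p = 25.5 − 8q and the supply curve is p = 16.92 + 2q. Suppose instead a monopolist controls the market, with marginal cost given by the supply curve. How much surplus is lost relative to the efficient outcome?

0.73

Competitive equilibrium: 25.5 − 8q = 16.92 + 2q → q* = 0.858, p* = 18.636.
Marginal revenue: MR = 25.5 − 16q. Set MR = MC: 25.5 − 16q = 16.92 + 2q → q_m = 0.4767.
Price p_m = 25.5 − 8·0.4767 = 21.6864; MC(q_m) = 16.92 + 2·0.4767 = 17.8734.
Competitive q* = 0.858, so Δq = 0.3813; wedge = 21.6864 − 17.8734 = 3.813.
Welfare loss = ½ × 0.3813 × 3.813 = 0.73.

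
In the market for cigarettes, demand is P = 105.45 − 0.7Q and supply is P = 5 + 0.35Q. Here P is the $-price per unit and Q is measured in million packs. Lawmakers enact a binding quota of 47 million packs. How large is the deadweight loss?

$1243.43 million

Competitive equilibrium: 105.45 − 0.7Q = 5 + 0.35Q → Q* = 95.6667, P* = 38.4833.
At Q = 47: demand price = 105.45 − 0.7·47 = 72.55; supply price = 5 + 0.35·47 = 21.45.
ΔQ = 95.6667 − 47 = 48.6667; wedge = 72.55 − 21.45 = 51.1.
Deadweight loss = ½ × 48.6667 × 51.1 = $1243.43 million.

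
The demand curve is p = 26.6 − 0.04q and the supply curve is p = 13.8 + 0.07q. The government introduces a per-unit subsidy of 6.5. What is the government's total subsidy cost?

Competitive equilibrium: 26.6 − 0.04q = 13.8 + 0.07q → q* = 116.3636, p* = 21.9455.
The subsidy lowers effective supply by 6.5: p = 7.3 + 0.07q.
New quantity: 26.6 − 0.04q = 7.3 + 0.07q → q' = 175.4545.
Total subsidy cost = 6.5 × 175.4545 = 1140.45.

1140.45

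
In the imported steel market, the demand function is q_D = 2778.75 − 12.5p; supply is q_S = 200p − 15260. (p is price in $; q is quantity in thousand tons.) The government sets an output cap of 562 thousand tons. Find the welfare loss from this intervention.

In inverse form: demand p = 222.3 − 0.08q, supply p = 76.3 + 0.005q.
Competitive equilibrium: 222.3 − 0.08q = 76.3 + 0.005q → q* = 1717.6471, p* = 84.8882.
At q = 562: demand price = 222.3 − 0.08·562 = 177.34; supply price = 76.3 + 0.005·562 = 79.11.
Δq = 1717.6471 − 562 = 1155.6471; wedge = 177.34 − 79.11 = 98.23.
Deadweight loss = ½ × 1155.6471 × 98.23 = $56759.61 thousand.

$56759.61 thousand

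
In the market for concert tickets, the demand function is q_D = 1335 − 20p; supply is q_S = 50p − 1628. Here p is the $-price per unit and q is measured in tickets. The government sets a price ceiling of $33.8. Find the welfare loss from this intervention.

In inverse form: demand p = 66.75 − 0.05q, supply p = 32.56 + 0.02q.
Competitive equilibrium: 66.75 − 0.05q = 32.56 + 0.02q → q* = 488.4286, p* = 42.3286.
At the ceiling p = 33.8, quantity supplied = (33.8 − 32.56)/0.02 = 62.
Willingness to pay at q' = 62: 66.75 − 0.05·62 = 63.65.
Δq = 488.4286 − 62 = 426.4286; wedge = 63.65 − 33.8 = 29.85.
DWL = ½ × 426.4286 × 29.85 = $6364.45.

$6364.45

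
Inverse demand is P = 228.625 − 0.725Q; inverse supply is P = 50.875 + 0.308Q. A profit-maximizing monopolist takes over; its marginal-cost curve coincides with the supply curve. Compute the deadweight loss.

Competitive equilibrium: 228.625 − 0.725Q = 50.875 + 0.308Q → Q* = 172.0716, P* = 103.8731.
Marginal revenue: MR = 228.625 − 1.45Q. Set MR = MC: 228.625 − 1.45Q = 50.875 + 0.308Q → Q_m = 101.1092.
Price P_m = 228.625 − 0.725·101.1092 = 155.3208; MC(Q_m) = 50.875 + 0.308·101.1092 = 82.0166.
Competitive Q* = 172.0716, so ΔQ = 70.9624; wedge = 155.3208 − 82.0166 = 73.3042.
Deadweight loss = ½ × 70.9624 × 73.3042 = 2600.92.

2600.92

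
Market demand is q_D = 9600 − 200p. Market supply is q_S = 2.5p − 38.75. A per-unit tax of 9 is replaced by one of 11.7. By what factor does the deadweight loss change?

In inverse form: demand p = 48 − 0.005q, supply p = 15.5 + 0.4q.
Competitive equilibrium: 48 − 0.005q = 15.5 + 0.4q → q* = 80.2469, p* = 47.5988.
For a per-unit tax t: Δq = t/0.405, so DWL = ½·t·(t/0.405) = t²/0.81.
At t = 9: DWL = 100. At t = 11.7: DWL = 169.
Ratio = (11.7/9)² = 1.69.

1.69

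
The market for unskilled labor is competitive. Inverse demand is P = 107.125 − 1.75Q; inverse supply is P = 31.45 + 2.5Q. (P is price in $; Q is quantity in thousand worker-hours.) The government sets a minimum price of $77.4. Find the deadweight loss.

$1.43 thousand

Competitive equilibrium: 107.125 − 1.75Q = 31.45 + 2.5Q → Q* = 17.8059, P* = 75.9647.
At the floor P = 77.4, quantity demanded = (107.125 − 77.4)/1.75 = 16.9857.
Sellers' marginal cost at Q' = 16.9857: 31.45 + 2.5·16.9857 = 73.9143.
ΔQ = 17.8059 − 16.9857 = 0.8202; wedge = 77.4 − 73.9143 = 3.4857.
Deadweight loss = ½ × 0.8202 × 3.4857 = $1.43 thousand.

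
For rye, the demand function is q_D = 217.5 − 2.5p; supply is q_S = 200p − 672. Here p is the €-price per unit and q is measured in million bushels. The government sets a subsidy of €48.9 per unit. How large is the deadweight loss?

In inverse form: demand p = 87 − 0.4q, supply p = 3.36 + 0.005q.
Competitive equilibrium: 87 − 0.4q = 3.36 + 0.005q → q* = 206.5185, p* = 4.3926.
The subsidy lowers effective supply by 48.9: p = 0.005q − 45.54.
New quantity: 87 − 0.4q = 0.005q − 45.54 → q' = 327.2593.
Overproduction Δq = 327.2593 − 206.5185 = 120.7408; wedge = subsidy = 48.9.
Deadweight loss = ½ × 120.7408 × 48.9 = €2952.11 million.

€2952.11 million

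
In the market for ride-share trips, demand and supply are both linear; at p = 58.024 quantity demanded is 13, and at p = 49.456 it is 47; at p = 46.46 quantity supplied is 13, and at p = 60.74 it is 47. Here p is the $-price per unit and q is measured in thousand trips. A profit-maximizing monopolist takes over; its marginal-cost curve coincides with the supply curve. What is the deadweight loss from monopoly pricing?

Demand slope = (49.456 − 58.024)/(47 − 13) = −0.252, so p = 61.3 − 0.252q.
Supply slope = (60.74 − 46.46)/(47 − 13) = 0.42, so p = 41 + 0.42q.
Competitive equilibrium: 61.3 − 0.252q = 41 + 0.42q → q* = 30.2083, p* = 53.6875.
Marginal revenue: MR = 61.3 − 0.504q. Set MR = MC: 61.3 − 0.504q = 41 + 0.42q → q_m = 21.9697.
Price p_m = 61.3 − 0.252·21.9697 = 55.7636; MC(q_m) = 41 + 0.42·21.9697 = 50.2273.
Competitive q* = 30.2083, so Δq = 8.2386; wedge = 55.7636 − 50.2273 = 5.5363.
Deadweight loss = ½ × 8.2386 × 5.5363 = $22.81 thousand.

$22.81 thousand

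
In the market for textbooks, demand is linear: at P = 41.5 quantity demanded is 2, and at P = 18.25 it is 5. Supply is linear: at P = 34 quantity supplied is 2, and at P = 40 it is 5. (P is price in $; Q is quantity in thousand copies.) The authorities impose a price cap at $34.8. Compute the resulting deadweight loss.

Demand slope = (18.25 − 41.5)/(5 − 2) = −7.75, so P = 57 − 7.75Q.
Supply slope = (40 − 34)/(5 − 2) = 2, so P = 30 + 2Q.
Competitive equilibrium: 57 − 7.75Q = 30 + 2Q → Q* = 2.7692, P* = 35.5385.
At the ceiling P = 34.8, quantity supplied = (34.8 − 30)/2 = 2.4.
Willingness to pay at Q' = 2.4: 57 − 7.75·2.4 = 38.4.
ΔQ = 2.7692 − 2.4 = 0.3692; wedge = 38.4 − 34.8 = 3.6.
DWL = ½ × 0.3692 × 3.6 = $0.66 thousand.

$0.66 thousand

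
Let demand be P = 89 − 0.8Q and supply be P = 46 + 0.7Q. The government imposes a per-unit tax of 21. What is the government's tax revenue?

Competitive equilibrium: 89 − 0.8Q = 46 + 0.7Q → Q* = 28.6667, P* = 66.0667.
With the tax, the buyer price exceeds the seller price by 21: (89 − 0.8Q) − (46 + 0.7Q) = 21 → Q' = 14.6667.
Tax revenue = 21 × 14.6667 = 308.

308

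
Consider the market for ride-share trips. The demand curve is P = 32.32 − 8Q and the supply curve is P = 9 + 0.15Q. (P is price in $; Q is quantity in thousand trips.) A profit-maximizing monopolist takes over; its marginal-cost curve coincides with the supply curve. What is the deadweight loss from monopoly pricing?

$8.19 thousand

Competitive equilibrium: 32.32 − 8Q = 9 + 0.15Q → Q* = 2.8613, P* = 9.4292.
Marginal revenue: MR = 32.32 − 16Q. Set MR = MC: 32.32 − 16Q = 9 + 0.15Q → Q_m = 1.444.
Price P_m = 32.32 − 8·1.444 = 20.768; MC(Q_m) = 9 + 0.15·1.444 = 9.2166.
Competitive Q* = 2.8613, so ΔQ = 1.4173; wedge = 20.768 − 9.2166 = 11.5514.
DWL = ½ × 1.4173 × 11.5514 = $8.19 thousand.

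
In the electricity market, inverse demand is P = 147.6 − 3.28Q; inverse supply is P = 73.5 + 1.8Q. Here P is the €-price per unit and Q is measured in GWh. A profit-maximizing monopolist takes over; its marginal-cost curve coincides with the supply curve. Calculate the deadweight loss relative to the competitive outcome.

€83.19

Competitive equilibrium: 147.6 − 3.28Q = 73.5 + 1.8Q → Q* = 14.5866, P* = 99.7559.
Marginal revenue: MR = 147.6 − 6.56Q. Set MR = MC: 147.6 − 6.56Q = 73.5 + 1.8Q → Q_m = 8.8636.
Price P_m = 147.6 − 3.28·8.8636 = 118.5274; MC(Q_m) = 73.5 + 1.8·8.8636 = 89.4545.
Competitive Q* = 14.5866, so ΔQ = 5.723; wedge = 118.5274 − 89.4545 = 29.0729.
Welfare loss = ½ × 5.723 × 29.0729 = €83.19.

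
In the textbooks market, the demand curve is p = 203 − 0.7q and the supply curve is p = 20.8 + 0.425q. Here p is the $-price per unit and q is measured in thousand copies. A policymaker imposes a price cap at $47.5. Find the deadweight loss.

Competitive equilibrium: 203 − 0.7q = 20.8 + 0.425q → q* = 161.9556, p* = 89.6311.
At the ceiling p = 47.5, quantity supplied = (47.5 − 20.8)/0.425 = 62.8235.
Willingness to pay at q' = 62.8235: 203 − 0.7·62.8235 = 159.0236.
Δq = 161.9556 − 62.8235 = 99.1321; wedge = 159.0236 − 47.5 = 111.5236.
The triangle = ½ × 99.1321 × 111.5236 = $5527.78 thousand.

$5527.78 thousand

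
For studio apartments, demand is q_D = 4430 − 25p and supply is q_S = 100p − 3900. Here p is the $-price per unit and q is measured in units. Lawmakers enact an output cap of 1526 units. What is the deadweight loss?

$38316.10

In inverse form: demand p = 177.2 − 0.04q, supply p = 39 + 0.01q.
Competitive equilibrium: 177.2 − 0.04q = 39 + 0.01q → q* = 2764, p* = 66.64.
At q = 1526: demand price = 177.2 − 0.04·1526 = 116.16; supply price = 39 + 0.01·1526 = 54.26.
Δq = 2764 − 1526 = 1238; wedge = 116.16 − 54.26 = 61.9.
DWL = ½ × 1238 × 61.9 = $38316.10.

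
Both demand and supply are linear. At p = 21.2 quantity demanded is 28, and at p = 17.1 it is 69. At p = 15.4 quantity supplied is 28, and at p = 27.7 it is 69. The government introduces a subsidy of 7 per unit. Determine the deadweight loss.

Demand slope = (17.1 − 21.2)/(69 − 28) = −0.1, so p = 24 − 0.1q.
Supply slope = (27.7 − 15.4)/(69 − 28) = 0.3, so p = 7 + 0.3q.
Competitive equilibrium: 24 − 0.1q = 7 + 0.3q → q* = 42.5, p* = 19.75.
The subsidy lowers effective supply by 7: p = 0 + 0.3q.
New quantity: 24 − 0.1q = 0 + 0.3q → q' = 60.
Overproduction Δq = 60 − 42.5 = 17.5; wedge = subsidy = 7.
DWL = ½ × 17.5 × 7 = 61.25.

61.25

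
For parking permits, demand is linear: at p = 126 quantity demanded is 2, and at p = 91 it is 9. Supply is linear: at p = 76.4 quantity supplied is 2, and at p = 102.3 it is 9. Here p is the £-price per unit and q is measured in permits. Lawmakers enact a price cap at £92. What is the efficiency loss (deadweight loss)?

£9.59

Demand slope = (91 − 126)/(9 − 2) = −5, so p = 136 − 5q.
Supply slope = (102.3 − 76.4)/(9 − 2) = 3.7, so p = 69 + 3.7q.
Competitive equilibrium: 136 − 5q = 69 + 3.7q → q* = 7.7011, p* = 97.4943.
At the ceiling p = 92, quantity supplied = (92 − 69)/3.7 = 6.2162.
Willingness to pay at q' = 6.2162: 136 − 5·6.2162 = 104.919.
Δq = 7.7011 − 6.2162 = 1.4849; wedge = 104.919 − 92 = 12.919.
Deadweight loss = ½ × 1.4849 × 12.919 = £9.59.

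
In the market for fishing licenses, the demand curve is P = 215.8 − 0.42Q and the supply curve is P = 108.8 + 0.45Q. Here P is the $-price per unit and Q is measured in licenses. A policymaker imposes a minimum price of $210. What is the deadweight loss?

$5185.22

Competitive equilibrium: 215.8 − 0.42Q = 108.8 + 0.45Q → Q* = 122.9885, P* = 164.1448.
At the floor P = 210, quantity demanded = (215.8 − 210)/0.42 = 13.8095.
Sellers' marginal cost at Q' = 13.8095: 108.8 + 0.45·13.8095 = 115.0143.
ΔQ = 122.9885 − 13.8095 = 109.179; wedge = 210 − 115.0143 = 94.9857.
The triangle = ½ × 109.179 × 94.9857 = $5185.22.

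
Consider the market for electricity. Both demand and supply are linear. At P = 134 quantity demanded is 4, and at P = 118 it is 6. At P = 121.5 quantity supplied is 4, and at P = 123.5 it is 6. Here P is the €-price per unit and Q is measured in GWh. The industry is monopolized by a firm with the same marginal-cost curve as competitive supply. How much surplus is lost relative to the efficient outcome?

Demand slope = (118 − 134)/(6 − 4) = −8, so P = 166 − 8Q.
Supply slope = (123.5 − 121.5)/(6 − 4) = 1, so P = 117.5 + Q.
Competitive equilibrium: 166 − 8Q = 117.5 + Q → Q* = 5.3889, P* = 122.8889.
Marginal revenue: MR = 166 − 16Q. Set MR = MC: 166 − 16Q = 117.5 + Q → Q_m = 2.8529.
Price P_m = 166 − 8·2.8529 = 143.1768; MC(Q_m) = 117.5 + 1·2.8529 = 120.3529.
Competitive Q* = 5.3889, so ΔQ = 2.536; wedge = 143.1768 − 120.3529 = 22.8239.
DWL = ½ × 2.536 × 22.8239 = €28.94.

€28.94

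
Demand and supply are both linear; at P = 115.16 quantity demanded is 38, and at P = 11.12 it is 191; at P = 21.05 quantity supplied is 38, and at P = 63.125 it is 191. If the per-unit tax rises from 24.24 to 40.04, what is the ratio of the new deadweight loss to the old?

2.728

Demand slope = (11.12 − 115.16)/(191 − 38) = −0.68, so P = 141 − 0.68Q.
Supply slope = (63.125 − 21.05)/(191 − 38) = 0.275, so P = 10.6 + 0.275Q.
Competitive equilibrium: 141 − 0.68Q = 10.6 + 0.275Q → Q* = 136.5445, P* = 48.1497.
For a per-unit tax t: ΔQ = t/0.955, so DWL = ½·t·(t/0.955) = t²/1.91.
At t = 24.24: DWL = 307.632. At t = 40.04: DWL = 839.373.
Ratio = (40.04/24.24)² = 2.728.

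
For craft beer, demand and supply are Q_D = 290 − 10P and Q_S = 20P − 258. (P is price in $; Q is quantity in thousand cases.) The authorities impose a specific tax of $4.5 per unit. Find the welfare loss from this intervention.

$67.50 thousand

In inverse form: demand P = 29 − 0.1Q, supply P = 12.9 + 0.05Q.
Competitive equilibrium: 29 − 0.1Q = 12.9 + 0.05Q → Q* = 107.3333, P* = 18.2667.
With the tax, the buyer price exceeds the seller price by 4.5: (29 − 0.1Q) − (12.9 + 0.05Q) = 4.5 → Q' = 77.3333.
ΔQ = 107.3333 − 77.3333 = 30; the wedge equals the tax, 4.5.
The triangle = ½ × 30 × 4.5 = $67.50 thousand.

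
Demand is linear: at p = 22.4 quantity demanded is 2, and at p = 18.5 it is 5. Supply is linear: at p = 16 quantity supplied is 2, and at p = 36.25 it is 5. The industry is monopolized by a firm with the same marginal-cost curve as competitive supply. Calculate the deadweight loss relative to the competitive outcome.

0.61

Demand slope = (18.5 − 22.4)/(5 − 2) = −1.3, so p = 25 − 1.3q.
Supply slope = (36.25 − 16)/(5 − 2) = 6.75, so p = 2.5 + 6.75q.
Competitive equilibrium: 25 − 1.3q = 2.5 + 6.75q → q* = 2.795, p* = 21.3665.
Marginal revenue: MR = 25 − 2.6q. Set MR = MC: 25 − 2.6q = 2.5 + 6.75q → q_m = 2.4064.
Price p_m = 25 − 1.3·2.4064 = 21.8717; MC(q_m) = 2.5 + 6.75·2.4064 = 18.7432.
Competitive q* = 2.795, so Δq = 0.3886; wedge = 21.8717 − 18.7432 = 3.1285.
Deadweight loss = ½ × 0.3886 × 3.1285 = 0.61.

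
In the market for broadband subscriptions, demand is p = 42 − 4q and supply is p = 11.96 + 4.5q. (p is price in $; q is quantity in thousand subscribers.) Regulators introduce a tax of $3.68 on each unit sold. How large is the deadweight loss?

$0.80 thousand

Competitive equilibrium: 42 − 4q = 11.96 + 4.5q → q* = 3.5341, p* = 27.8635.
With the tax, the buyer price exceeds the seller price by 3.68: (42 − 4q) − (11.96 + 4.5q) = 3.68 → q' = 3.1012.
Δq = 3.5341 − 3.1012 = 0.4329; the wedge equals the tax, 3.68.
Deadweight loss = ½ × 0.4329 × 3.68 = $0.80 thousand.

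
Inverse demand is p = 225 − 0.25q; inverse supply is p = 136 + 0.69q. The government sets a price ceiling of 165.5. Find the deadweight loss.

Competitive equilibrium: 225 − 0.25q = 136 + 0.69q → q* = 94.6809, p* = 201.3298.
At the ceiling p = 165.5, quantity supplied = (165.5 − 136)/0.69 = 42.7536.
Willingness to pay at q' = 42.7536: 225 − 0.25·42.7536 = 214.3116.
Δq = 94.6809 − 42.7536 = 51.9273; wedge = 214.3116 − 165.5 = 48.8116.
DWL = ½ × 51.9273 × 48.8116 = 1267.33.

1267.33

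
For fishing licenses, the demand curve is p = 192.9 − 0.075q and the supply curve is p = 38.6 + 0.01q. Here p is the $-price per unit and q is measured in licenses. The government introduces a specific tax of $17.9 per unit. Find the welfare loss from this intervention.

Competitive equilibrium: 192.9 − 0.075q = 38.6 + 0.01q → q* = 1815.2941, p* = 56.7529.
With the tax, the buyer price exceeds the seller price by 17.9: (192.9 − 0.075q) − (38.6 + 0.01q) = 17.9 → q' = 1604.7059.
Δq = 1815.2941 − 1604.7059 = 210.5882; the wedge equals the tax, 17.9.
Deadweight loss = ½ × 210.5882 × 17.9 = $1884.76.

$1884.76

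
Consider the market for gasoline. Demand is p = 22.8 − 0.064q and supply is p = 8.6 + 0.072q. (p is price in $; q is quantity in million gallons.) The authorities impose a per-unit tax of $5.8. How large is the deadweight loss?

Competitive equilibrium: 22.8 − 0.064q = 8.6 + 0.072q → q* = 104.4118, p* = 16.1176.
With the tax, the buyer price exceeds the seller price by 5.8: (22.8 − 0.064q) − (8.6 + 0.072q) = 5.8 → q' = 61.7647.
Δq = 104.4118 − 61.7647 = 42.6471; the wedge equals the tax, 5.8.
The triangle = ½ × 42.6471 × 5.8 = $123.68 million.

$123.68 million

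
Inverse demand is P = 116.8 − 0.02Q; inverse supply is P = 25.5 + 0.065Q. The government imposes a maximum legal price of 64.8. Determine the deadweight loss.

Competitive equilibrium: 116.8 − 0.02Q = 25.5 + 0.065Q → Q* = 1074.1176, P* = 95.3176.
At the ceiling P = 64.8, quantity supplied = (64.8 − 25.5)/0.065 = 604.6154.
Willingness to pay at Q' = 604.6154: 116.8 − 0.02·604.6154 = 104.7077.
ΔQ = 1074.1176 − 604.6154 = 469.5022; wedge = 104.7077 − 64.8 = 39.9077.
Deadweight loss = ½ × 469.5022 × 39.9077 = 9368.38.

9368.38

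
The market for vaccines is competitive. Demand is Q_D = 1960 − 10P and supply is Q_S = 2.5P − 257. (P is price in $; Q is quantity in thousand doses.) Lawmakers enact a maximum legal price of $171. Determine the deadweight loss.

In inverse form: demand P = 196 − 0.1Q, supply P = 102.8 + 0.4Q.
Competitive equilibrium: 196 − 0.1Q = 102.8 + 0.4Q → Q* = 186.4, P* = 177.36.
At the ceiling P = 171, quantity supplied = (171 − 102.8)/0.4 = 170.5.
Willingness to pay at Q' = 170.5: 196 − 0.1·170.5 = 178.95.
ΔQ = 186.4 − 170.5 = 15.9; wedge = 178.95 − 171 = 7.95.
DWL = ½ × 15.9 × 7.95 = $63.20 thousand.

$63.20 thousand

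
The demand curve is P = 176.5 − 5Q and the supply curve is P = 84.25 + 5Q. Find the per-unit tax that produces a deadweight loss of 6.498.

Competitive equilibrium: 176.5 − 5Q = 84.25 + 5Q → Q* = 9.225, P* = 130.375.
A tax t gives ΔQ = t/10 and wedge t, so DWL = t²/20.
t²/20 = 6.498 → t² = 129.96 → t = 11.4.

11.4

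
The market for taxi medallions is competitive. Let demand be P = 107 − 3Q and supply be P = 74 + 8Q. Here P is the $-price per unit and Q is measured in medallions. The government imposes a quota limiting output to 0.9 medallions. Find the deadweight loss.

$24.255

Competitive equilibrium: 107 − 3Q = 74 + 8Q → Q* = 3, P* = 98.
At Q = 0.9: demand price = 107 − 3·0.9 = 104.3; supply price = 74 + 8·0.9 = 81.2.
ΔQ = 3 − 0.9 = 2.1; wedge = 104.3 − 81.2 = 23.1.
The triangle = ½ × 2.1 × 23.1 = $24.255.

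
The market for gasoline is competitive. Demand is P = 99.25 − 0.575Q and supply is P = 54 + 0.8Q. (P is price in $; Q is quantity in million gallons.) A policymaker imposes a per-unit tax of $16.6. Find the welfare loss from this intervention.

Competitive equilibrium: 99.25 − 0.575Q = 54 + 0.8Q → Q* = 32.9091, P* = 80.3273.
With the tax, the buyer price exceeds the seller price by 16.6: (99.25 − 0.575Q) − (54 + 0.8Q) = 16.6 → Q' = 20.8364.
ΔQ = 32.9091 − 20.8364 = 12.0727; the wedge equals the tax, 16.6.
DWL = ½ × 12.0727 × 16.6 = $100.20 million.

$100.20 million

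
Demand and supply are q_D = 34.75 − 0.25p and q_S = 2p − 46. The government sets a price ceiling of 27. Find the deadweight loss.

711.11

In inverse form: demand p = 139 − 4q, supply p = 23 + 0.5q.
Competitive equilibrium: 139 − 4q = 23 + 0.5q → q* = 25.7778, p* = 35.8889.
At the ceiling p = 27, quantity supplied = (27 − 23)/0.5 = 8.
Willingness to pay at q' = 8: 139 − 4·8 = 107.
Δq = 25.7778 − 8 = 17.7778; wedge = 107 − 27 = 80.
Welfare loss = ½ × 17.7778 × 80 = 711.11.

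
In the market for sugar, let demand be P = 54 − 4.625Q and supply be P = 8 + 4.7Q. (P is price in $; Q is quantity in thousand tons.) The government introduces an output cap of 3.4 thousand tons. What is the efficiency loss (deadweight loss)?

Competitive equilibrium: 54 − 4.625Q = 8 + 4.7Q → Q* = 4.933, P* = 31.185.
At Q = 3.4: demand price = 54 − 4.625·3.4 = 38.275; supply price = 8 + 4.7·3.4 = 23.98.
ΔQ = 4.933 − 3.4 = 1.533; wedge = 38.275 − 23.98 = 14.295.
DWL = ½ × 1.533 × 14.295 = $10.96 thousand.

$10.96 thousand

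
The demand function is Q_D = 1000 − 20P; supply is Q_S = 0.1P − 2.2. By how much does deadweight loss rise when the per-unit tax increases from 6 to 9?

In inverse form: demand P = 50 − 0.05Q, supply P = 22 + 10Q.
Competitive equilibrium: 50 − 0.05Q = 22 + 10Q → Q* = 2.7861, P* = 49.8607.
For a per-unit tax t: ΔQ = t/10.05, so DWL = ½·t·(t/10.05) = t²/20.1.
At t = 6: DWL = 1.791. At t = 9: DWL = 4.03.
Increase = 4.03 − 1.791 = 2.24.

2.24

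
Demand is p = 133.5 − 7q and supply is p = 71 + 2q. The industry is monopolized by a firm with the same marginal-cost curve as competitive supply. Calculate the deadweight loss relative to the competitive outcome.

41.54

Competitive equilibrium: 133.5 − 7q = 71 + 2q → q* = 6.9444, p* = 84.8889.
Marginal revenue: MR = 133.5 − 14q. Set MR = MC: 133.5 − 14q = 71 + 2q → q_m = 3.9063.
Price p_m = 133.5 − 7·3.9063 = 106.1559; MC(q_m) = 71 + 2·3.9063 = 78.8126.
Competitive q* = 6.9444, so Δq = 3.0381; wedge = 106.1559 − 78.8126 = 27.3433.
DWL = ½ × 3.0381 × 27.3433 = 41.54.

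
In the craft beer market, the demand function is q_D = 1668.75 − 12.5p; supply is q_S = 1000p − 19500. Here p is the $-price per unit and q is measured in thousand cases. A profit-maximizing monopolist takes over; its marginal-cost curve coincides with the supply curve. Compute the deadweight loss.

$19807.19 thousand

In inverse form: demand p = 133.5 − 0.08q, supply p = 19.5 + 0.001q.
Competitive equilibrium: 133.5 − 0.08q = 19.5 + 0.001q → q* = 1407.40741, p* = 20.90741.
Marginal revenue: MR = 133.5 − 0.16q. Set MR = MC: 133.5 − 0.16q = 19.5 + 0.001q → q_m = 708.07453.
Price p_m = 133.5 − 0.08·708.07453 = 76.85404; MC(q_m) = 19.5 + 0.001·708.07453 = 20.20807.
Competitive q* = 1407.40741, so Δq = 699.33288; wedge = 76.85404 − 20.20807 = 56.64597.
Welfare loss = ½ × 699.33288 × 56.64597 = $19807.19 thousand.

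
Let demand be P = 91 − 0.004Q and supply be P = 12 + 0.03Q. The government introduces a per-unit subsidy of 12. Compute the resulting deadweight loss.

Competitive equilibrium: 91 − 0.004Q = 12 + 0.03Q → Q* = 2323.5294, P* = 81.7059.
The subsidy lowers effective supply by 12: P = 0 + 0.03Q.
New quantity: 91 − 0.004Q = 0 + 0.03Q → Q' = 2676.4706.
Overproduction ΔQ = 2676.4706 − 2323.5294 = 352.9412; wedge = subsidy = 12.
Welfare loss = ½ × 352.9412 × 12 = 2117.65.

2117.65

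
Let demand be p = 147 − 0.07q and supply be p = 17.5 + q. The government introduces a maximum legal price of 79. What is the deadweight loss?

1895.82

Competitive equilibrium: 147 − 0.07q = 17.5 + q → q* = 121.028, p* = 138.528.
At the ceiling p = 79, quantity supplied = (79 − 17.5)/1 = 61.5.
Willingness to pay at q' = 61.5: 147 − 0.07·61.5 = 142.695.
Δq = 121.028 − 61.5 = 59.528; wedge = 142.695 − 79 = 63.695.
Deadweight loss = ½ × 59.528 × 63.695 = 1895.82.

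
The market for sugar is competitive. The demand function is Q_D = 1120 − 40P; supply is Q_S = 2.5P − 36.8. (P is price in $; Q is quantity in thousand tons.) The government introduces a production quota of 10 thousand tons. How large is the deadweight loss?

In inverse form: demand P = 28 − 0.025Q, supply P = 14.72 + 0.4Q.
Competitive equilibrium: 28 − 0.025Q = 14.72 + 0.4Q → Q* = 31.2471, P* = 27.2188.
At Q = 10: demand price = 28 − 0.025·10 = 27.75; supply price = 14.72 + 0.4·10 = 18.72.
ΔQ = 31.2471 − 10 = 21.2471; wedge = 27.75 − 18.72 = 9.03.
Welfare loss = ½ × 21.2471 × 9.03 = $95.93 thousand.

$95.93 thousand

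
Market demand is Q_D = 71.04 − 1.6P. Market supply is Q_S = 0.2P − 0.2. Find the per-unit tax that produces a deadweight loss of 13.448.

In inverse form: demand P = 44.4 − 0.625Q, supply P = 1 + 5Q.
Competitive equilibrium: 44.4 − 0.625Q = 1 + 5Q → Q* = 7.7156, P* = 39.5778.
A tax t gives ΔQ = t/5.625 and wedge t, so DWL = t²/11.25.
t²/11.25 = 13.448 → t² = 151.29 → t = 12.3.

12.3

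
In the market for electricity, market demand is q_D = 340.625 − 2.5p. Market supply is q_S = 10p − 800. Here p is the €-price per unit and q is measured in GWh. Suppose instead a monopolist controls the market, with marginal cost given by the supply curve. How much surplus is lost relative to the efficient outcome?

In inverse form: demand p = 136.25 − 0.4q, supply p = 80 + 0.1q.
Competitive equilibrium: 136.25 − 0.4q = 80 + 0.1q → q* = 112.5, p* = 91.25.
Marginal revenue: MR = 136.25 − 0.8q. Set MR = MC: 136.25 − 0.8q = 80 + 0.1q → q_m = 62.5.
Price p_m = 136.25 − 0.4·62.5 = 111.25; MC(q_m) = 80 + 0.1·62.5 = 86.25.
Competitive q* = 112.5, so Δq = 50; wedge = 111.25 − 86.25 = 25.
Deadweight loss = ½ × 50 × 25 = €625.

€625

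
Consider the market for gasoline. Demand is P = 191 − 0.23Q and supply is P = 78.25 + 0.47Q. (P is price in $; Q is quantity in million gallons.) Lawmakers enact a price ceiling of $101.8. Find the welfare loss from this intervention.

Competitive equilibrium: 191 − 0.23Q = 78.25 + 0.47Q → Q* = 161.0714, P* = 153.9536.
At the ceiling P = 101.8, quantity supplied = (101.8 − 78.25)/0.47 = 50.1064.
Willingness to pay at Q' = 50.1064: 191 − 0.23·50.1064 = 179.4755.
ΔQ = 161.0714 − 50.1064 = 110.965; wedge = 179.4755 − 101.8 = 77.6755.
Welfare loss = ½ × 110.965 × 77.6755 = $4309.63 million.

$4309.63 million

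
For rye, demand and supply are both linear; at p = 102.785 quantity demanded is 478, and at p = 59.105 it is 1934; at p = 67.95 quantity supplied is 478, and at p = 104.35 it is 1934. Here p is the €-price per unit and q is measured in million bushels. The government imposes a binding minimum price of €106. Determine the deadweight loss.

€15080.59 million

Demand slope = (59.105 − 102.785)/(1934 − 478) = −0.03, so p = 117.125 − 0.03q.
Supply slope = (104.35 − 67.95)/(1934 − 478) = 0.025, so p = 56 + 0.025q.
Competitive equilibrium: 117.125 − 0.03q = 56 + 0.025q → q* = 1111.36364, p* = 83.78409.
At the floor p = 106, quantity demanded = (117.125 − 106)/0.03 = 370.83333.
Sellers' marginal cost at q' = 370.83333: 56 + 0.025·370.83333 = 65.27083.
Δq = 1111.36364 − 370.83333 = 740.53031; wedge = 106 − 65.27083 = 40.72917.
Welfare loss = ½ × 740.53031 × 40.72917 = €15080.59 million.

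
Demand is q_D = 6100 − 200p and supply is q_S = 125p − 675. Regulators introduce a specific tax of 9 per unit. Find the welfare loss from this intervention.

3115.38

In inverse form: demand p = 30.5 − 0.005q, supply p = 5.4 + 0.008q.
Competitive equilibrium: 30.5 − 0.005q = 5.4 + 0.008q → q* = 1930.7692, p* = 20.8462.
With the tax, the buyer price exceeds the seller price by 9: (30.5 − 0.005q) − (5.4 + 0.008q) = 9 → q' = 1238.4615.
Δq = 1930.7692 − 1238.4615 = 692.3077; the wedge equals the tax, 9.
The triangle = ½ × 692.3077 × 9 = 3115.38.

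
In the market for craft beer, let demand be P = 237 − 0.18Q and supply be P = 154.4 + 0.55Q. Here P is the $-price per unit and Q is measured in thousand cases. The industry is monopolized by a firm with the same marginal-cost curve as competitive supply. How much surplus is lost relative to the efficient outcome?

$182.84 thousand

Competitive equilibrium: 237 − 0.18Q = 154.4 + 0.55Q → Q* = 113.1507, P* = 216.6329.
Marginal revenue: MR = 237 − 0.36Q. Set MR = MC: 237 − 0.36Q = 154.4 + 0.55Q → Q_m = 90.7692.
Price P_m = 237 − 0.18·90.7692 = 220.6615; MC(Q_m) = 154.4 + 0.55·90.7692 = 204.3231.
Competitive Q* = 113.1507, so ΔQ = 22.3815; wedge = 220.6615 − 204.3231 = 16.3384.
Welfare loss = ½ × 22.3815 × 16.3384 = $182.84 thousand.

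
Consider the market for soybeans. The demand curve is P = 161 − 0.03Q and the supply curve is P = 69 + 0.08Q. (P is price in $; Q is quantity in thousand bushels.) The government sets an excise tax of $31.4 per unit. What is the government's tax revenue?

$17298.55 thousand

Competitive equilibrium: 161 − 0.03Q = 69 + 0.08Q → Q* = 836.3636, P* = 135.9091.
With the tax, the buyer price exceeds the seller price by 31.4: (161 − 0.03Q) − (69 + 0.08Q) = 31.4 → Q' = 550.9091.
Tax revenue = 31.4 × 550.9091 = $17298.55 thousand.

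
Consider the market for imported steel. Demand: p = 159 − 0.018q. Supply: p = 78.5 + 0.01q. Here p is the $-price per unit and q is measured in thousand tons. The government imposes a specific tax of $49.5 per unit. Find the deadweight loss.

Competitive equilibrium: 159 − 0.018q = 78.5 + 0.01q → q* = 2875, p* = 107.25.
With the tax, the buyer price exceeds the seller price by 49.5: (159 − 0.018q) − (78.5 + 0.01q) = 49.5 → q' = 1107.1429.
Δq = 2875 − 1107.1429 = 1767.8571; the wedge equals the tax, 49.5.
Welfare loss = ½ × 1767.8571 × 49.5 = $43754.46 thousand.

$43754.46 thousand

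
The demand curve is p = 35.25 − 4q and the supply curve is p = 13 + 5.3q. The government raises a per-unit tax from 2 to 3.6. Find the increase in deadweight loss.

0.48

Competitive equilibrium: 35.25 − 4q = 13 + 5.3q → q* = 2.3925, p* = 25.6801.
For a per-unit tax t: Δq = t/9.3, so DWL = ½·t·(t/9.3) = t²/18.6.
At t = 2: DWL = 0.215. At t = 3.6: DWL = 0.697.
Increase = 0.697 − 0.215 = 0.48.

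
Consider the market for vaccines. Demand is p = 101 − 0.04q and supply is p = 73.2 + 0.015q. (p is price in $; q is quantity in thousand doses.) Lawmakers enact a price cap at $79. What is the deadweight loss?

Competitive equilibrium: 101 − 0.04q = 73.2 + 0.015q → q* = 505.4545, p* = 80.7818.
At the ceiling p = 79, quantity supplied = (79 − 73.2)/0.015 = 386.6667.
Willingness to pay at q' = 386.6667: 101 − 0.04·386.6667 = 85.5333.
Δq = 505.4545 − 386.6667 = 118.7878; wedge = 85.5333 − 79 = 6.5333.
The triangle = ½ × 118.7878 × 6.5333 = $388.04 thousand.

$388.04 thousand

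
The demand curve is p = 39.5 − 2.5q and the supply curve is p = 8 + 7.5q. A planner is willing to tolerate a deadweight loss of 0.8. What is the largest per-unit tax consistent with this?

Competitive equilibrium: 39.5 − 2.5q = 8 + 7.5q → q* = 3.15, p* = 31.625.
A tax t gives Δq = t/10 and wedge t, so DWL = t²/20.
t²/20 = 0.8 → t² = 16 → t = 4.

4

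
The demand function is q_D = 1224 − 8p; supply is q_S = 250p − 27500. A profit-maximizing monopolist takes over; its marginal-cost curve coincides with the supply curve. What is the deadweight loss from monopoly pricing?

In inverse form: demand p = 153 − 0.125q, supply p = 110 + 0.004q.
Competitive equilibrium: 153 − 0.125q = 110 + 0.004q → q* = 333.3333, p* = 111.3333.
Marginal revenue: MR = 153 − 0.25q. Set MR = MC: 153 − 0.25q = 110 + 0.004q → q_m = 169.2913.
Price p_m = 153 − 0.125·169.2913 = 131.8386; MC(q_m) = 110 + 0.004·169.2913 = 110.6772.
Competitive q* = 333.3333, so Δq = 164.042; wedge = 131.8386 − 110.6772 = 21.1614.
The triangle = ½ × 164.042 × 21.1614 = 1735.68.

1735.68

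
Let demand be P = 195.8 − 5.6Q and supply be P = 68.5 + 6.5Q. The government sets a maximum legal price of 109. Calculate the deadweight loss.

Competitive equilibrium: 195.8 − 5.6Q = 68.5 + 6.5Q → Q* = 10.5207, P* = 136.8843.
At the ceiling P = 109, quantity supplied = (109 − 68.5)/6.5 = 6.2308.
Willingness to pay at Q' = 6.2308: 195.8 − 5.6·6.2308 = 160.9075.
ΔQ = 10.5207 − 6.2308 = 4.2899; wedge = 160.9075 − 109 = 51.9075.
DWL = ½ × 4.2899 × 51.9075 = 111.34.

111.34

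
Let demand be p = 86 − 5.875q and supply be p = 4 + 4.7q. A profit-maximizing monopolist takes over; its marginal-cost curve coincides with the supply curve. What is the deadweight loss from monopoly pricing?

40.55

Competitive equilibrium: 86 − 5.875q = 4 + 4.7q → q* = 7.7541, p* = 40.4444.
Marginal revenue: MR = 86 − 11.75q. Set MR = MC: 86 − 11.75q = 4 + 4.7q → q_m = 4.9848.
Price p_m = 86 − 5.875·4.9848 = 56.7143; MC(q_m) = 4 + 4.7·4.9848 = 27.4286.
Competitive q* = 7.7541, so Δq = 2.7693; wedge = 56.7143 − 27.4286 = 29.2857.
Welfare loss = ½ × 2.7693 × 29.2857 = 40.55.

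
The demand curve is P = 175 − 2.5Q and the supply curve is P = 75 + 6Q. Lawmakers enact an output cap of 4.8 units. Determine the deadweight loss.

Competitive equilibrium: 175 − 2.5Q = 75 + 6Q → Q* = 11.7647, P* = 145.5882.
At Q = 4.8: demand price = 175 − 2.5·4.8 = 163; supply price = 75 + 6·4.8 = 103.8.
ΔQ = 11.7647 − 4.8 = 6.9647; wedge = 163 − 103.8 = 59.2.
The triangle = ½ × 6.9647 × 59.2 = 206.16.

206.16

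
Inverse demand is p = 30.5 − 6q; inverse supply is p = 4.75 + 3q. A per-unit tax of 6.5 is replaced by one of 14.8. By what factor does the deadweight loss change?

Competitive equilibrium: 30.5 − 6q = 4.75 + 3q → q* = 2.8611, p* = 13.3333.
For a per-unit tax t: Δq = t/9, so DWL = ½·t·(t/9) = t²/18.
At t = 6.5: DWL = 2.347. At t = 14.8: DWL = 12.169.
Ratio = (14.8/6.5)² = 5.184.

5.184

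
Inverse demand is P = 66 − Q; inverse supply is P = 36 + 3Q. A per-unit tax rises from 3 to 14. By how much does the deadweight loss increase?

23.375

Competitive equilibrium: 66 − Q = 36 + 3Q → Q* = 7.5, P* = 58.5.
For a per-unit tax t: ΔQ = t/4, so DWL = ½·t·(t/4) = t²/8.
At t = 3: DWL = 1.125. At t = 14: DWL = 24.5.
Increase = 24.5 − 1.125 = 23.375.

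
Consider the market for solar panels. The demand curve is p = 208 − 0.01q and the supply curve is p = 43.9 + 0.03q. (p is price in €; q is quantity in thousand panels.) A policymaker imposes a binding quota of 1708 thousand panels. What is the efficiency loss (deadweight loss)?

€114672.605 thousand

Competitive equilibrium: 208 − 0.01q = 43.9 + 0.03q → q* = 4102.5, p* = 166.975.
At q = 1708: demand price = 208 − 0.01·1708 = 190.92; supply price = 43.9 + 0.03·1708 = 95.14.
Δq = 4102.5 − 1708 = 2394.5; wedge = 190.92 − 95.14 = 95.78.
The triangle = ½ × 2394.5 × 95.78 = €114672.605 thousand.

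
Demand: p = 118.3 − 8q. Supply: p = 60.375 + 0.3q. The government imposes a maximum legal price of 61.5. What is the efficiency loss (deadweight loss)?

43.27

Competitive equilibrium: 118.3 − 8q = 60.375 + 0.3q → q* = 6.9789, p* = 62.4687.
At the ceiling p = 61.5, quantity supplied = (61.5 − 60.375)/0.3 = 3.75.
Willingness to pay at q' = 3.75: 118.3 − 8·3.75 = 88.3.
Δq = 6.9789 − 3.75 = 3.2289; wedge = 88.3 − 61.5 = 26.8.
Deadweight loss = ½ × 3.2289 × 26.8 = 43.27.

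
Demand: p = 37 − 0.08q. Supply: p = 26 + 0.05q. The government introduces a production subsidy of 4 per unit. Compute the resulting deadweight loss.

Competitive equilibrium: 37 − 0.08q = 26 + 0.05q → q* = 84.6154, p* = 30.2308.
The subsidy lowers effective supply by 4: p = 22 + 0.05q.
New quantity: 37 − 0.08q = 22 + 0.05q → q' = 115.3846.
Overproduction Δq = 115.3846 − 84.6154 = 30.7692; wedge = subsidy = 4.
Deadweight loss = ½ × 30.7692 × 4 = 61.54.

61.54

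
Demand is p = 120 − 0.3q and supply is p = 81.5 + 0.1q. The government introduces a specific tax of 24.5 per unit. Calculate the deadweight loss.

750.31

Competitive equilibrium: 120 − 0.3q = 81.5 + 0.1q → q* = 96.25, p* = 91.125.
With the tax, the buyer price exceeds the seller price by 24.5: (120 − 0.3q) − (81.5 + 0.1q) = 24.5 → q' = 35.
Δq = 96.25 − 35 = 61.25; the wedge equals the tax, 24.5.
The triangle = ½ × 61.25 × 24.5 = 750.31.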